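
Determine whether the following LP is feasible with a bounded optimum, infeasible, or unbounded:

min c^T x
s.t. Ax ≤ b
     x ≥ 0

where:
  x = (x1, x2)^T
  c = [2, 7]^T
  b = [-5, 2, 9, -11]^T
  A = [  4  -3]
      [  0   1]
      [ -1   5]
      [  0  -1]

Infeasible (no feasible solution exists)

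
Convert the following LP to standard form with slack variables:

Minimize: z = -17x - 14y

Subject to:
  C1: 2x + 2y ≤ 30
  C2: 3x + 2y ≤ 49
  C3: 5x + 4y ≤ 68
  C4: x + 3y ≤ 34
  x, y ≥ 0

min z = -17x - 14y

s.t.
  2x + 2y + s1 = 30
  3x + 2y + s2 = 49
  5x + 4y + s3 = 68
  x + 3y + s4 = 34
  x, y, s1, s2, s3, s4 ≥ 0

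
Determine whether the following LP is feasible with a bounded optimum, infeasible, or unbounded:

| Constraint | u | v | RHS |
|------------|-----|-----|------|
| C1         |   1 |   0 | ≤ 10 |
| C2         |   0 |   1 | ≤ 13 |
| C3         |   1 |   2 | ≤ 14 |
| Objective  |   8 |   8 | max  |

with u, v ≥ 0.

Feasible with a bounded optimal solution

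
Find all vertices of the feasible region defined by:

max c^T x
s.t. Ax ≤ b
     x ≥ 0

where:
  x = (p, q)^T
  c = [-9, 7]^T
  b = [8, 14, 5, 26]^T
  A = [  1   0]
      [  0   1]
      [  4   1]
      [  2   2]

(0, 0), (1.25, 0), (0, 5)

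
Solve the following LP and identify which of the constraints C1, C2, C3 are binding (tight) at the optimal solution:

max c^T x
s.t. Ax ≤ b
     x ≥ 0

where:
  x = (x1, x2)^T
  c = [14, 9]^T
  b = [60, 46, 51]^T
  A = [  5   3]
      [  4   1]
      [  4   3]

At x1 = 9, x2 = 5, compute slack b - a·x for each constraint:
  C1: 60 − 60 = 0  (binding)
  C2: 46 − 41 = 5  (slack)
  C3: 51 − 51 = 0  (binding)

Optimal: x1 = 9, x2 = 5
Binding: C1, C3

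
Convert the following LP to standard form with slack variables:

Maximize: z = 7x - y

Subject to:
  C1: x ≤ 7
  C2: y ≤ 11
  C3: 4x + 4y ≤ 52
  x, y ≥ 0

max z = 7x - y

s.t.
  x + s1 = 7
  y + s2 = 11
  4x + 4y + s3 = 52
  x, y, s1, s2, s3 ≥ 0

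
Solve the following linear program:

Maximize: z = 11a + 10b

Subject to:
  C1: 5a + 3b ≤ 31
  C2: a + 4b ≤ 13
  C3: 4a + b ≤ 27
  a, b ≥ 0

Evaluate the objective at each vertex of the feasible region:
  z(0, 0) = 0
  z(6.2, 0) = 68.2
  z(5, 2) = 75  ←
  z(0, 3.25) = 32.5
The maximum is at a = 5, b = 2.

a = 5, b = 2, z = 75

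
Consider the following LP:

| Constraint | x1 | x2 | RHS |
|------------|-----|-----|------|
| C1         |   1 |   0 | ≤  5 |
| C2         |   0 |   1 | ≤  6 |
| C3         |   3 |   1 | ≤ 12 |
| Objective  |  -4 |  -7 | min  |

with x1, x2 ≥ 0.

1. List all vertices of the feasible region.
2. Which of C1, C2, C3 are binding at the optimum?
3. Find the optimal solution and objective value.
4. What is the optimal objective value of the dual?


1. (0, 0), (4, 0), (2, 6), (0, 6)
2. C2, C3
3. x1 = 2, x2 = 6, z = -50
4. -50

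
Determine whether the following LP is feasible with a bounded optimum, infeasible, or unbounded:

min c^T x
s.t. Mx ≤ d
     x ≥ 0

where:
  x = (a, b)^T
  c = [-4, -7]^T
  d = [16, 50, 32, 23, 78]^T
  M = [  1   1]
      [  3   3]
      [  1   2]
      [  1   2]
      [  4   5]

Feasible with a bounded optimal solution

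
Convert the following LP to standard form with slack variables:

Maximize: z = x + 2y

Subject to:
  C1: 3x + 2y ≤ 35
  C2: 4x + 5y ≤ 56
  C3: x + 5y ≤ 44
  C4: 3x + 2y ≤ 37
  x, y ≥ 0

max z = x + 2y

s.t.
  3x + 2y + s1 = 35
  4x + 5y + s2 = 56
  x + 5y + s3 = 44
  3x + 2y + s4 = 37
  x, y, s1, s2, s3, s4 ≥ 0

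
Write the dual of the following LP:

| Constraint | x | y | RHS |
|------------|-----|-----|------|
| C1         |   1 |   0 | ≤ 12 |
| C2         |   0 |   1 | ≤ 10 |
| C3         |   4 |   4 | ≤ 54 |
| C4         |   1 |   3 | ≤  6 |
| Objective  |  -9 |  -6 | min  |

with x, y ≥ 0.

Primal min cᵀx s.t. Ax ≤ b, x ≥ 0  →  Dual max −bᵀy s.t. Aᵀy ≥ −c, y ≥ 0.

Maximize: z = -12y1 - 10y2 - 54y3 - 6y4

Subject to:
  y1 + 4y3 + y4 ≥ 9
  y2 + 4y3 + 3y4 ≥ 6
  y1, y2, y3, y4 ≥ 0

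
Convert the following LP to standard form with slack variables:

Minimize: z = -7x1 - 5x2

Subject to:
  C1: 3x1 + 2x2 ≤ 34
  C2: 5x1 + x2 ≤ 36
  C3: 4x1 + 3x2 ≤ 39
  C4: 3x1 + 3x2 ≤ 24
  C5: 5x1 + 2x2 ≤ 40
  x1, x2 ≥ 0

min z = -7x1 - 5x2

s.t.
  3x1 + 2x2 + s1 = 34
  5x1 + x2 + s2 = 36
  4x1 + 3x2 + s3 = 39
  3x1 + 3x2 + s4 = 24
  5x1 + 2x2 + s5 = 40
  x1, x2, s1, s2, s3, s4, s5 ≥ 0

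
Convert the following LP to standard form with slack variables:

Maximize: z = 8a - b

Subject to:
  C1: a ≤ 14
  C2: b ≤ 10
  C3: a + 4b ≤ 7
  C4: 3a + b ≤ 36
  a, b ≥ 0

max z = 8a - b

s.t.
  a + s1 = 14
  b + s2 = 10
  a + 4b + s3 = 7
  3a + b + s4 = 36
  a, b, s1, s2, s3, s4 ≥ 0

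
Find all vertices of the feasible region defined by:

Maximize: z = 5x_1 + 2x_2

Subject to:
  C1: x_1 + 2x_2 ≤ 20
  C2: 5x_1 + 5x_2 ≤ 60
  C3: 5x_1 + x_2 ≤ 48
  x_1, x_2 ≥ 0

(0, 0), (9.6, 0), (9, 3), (4, 8), (0, 10)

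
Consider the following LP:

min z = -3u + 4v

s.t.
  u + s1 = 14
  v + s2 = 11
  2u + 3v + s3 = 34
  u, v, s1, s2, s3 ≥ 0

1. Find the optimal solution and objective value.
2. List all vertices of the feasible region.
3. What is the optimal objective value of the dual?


1. u = 14, v = 0, z = -42
2. (0, 0), (14, 0), (14, 2), (0.5, 11), (0, 11)
3. -42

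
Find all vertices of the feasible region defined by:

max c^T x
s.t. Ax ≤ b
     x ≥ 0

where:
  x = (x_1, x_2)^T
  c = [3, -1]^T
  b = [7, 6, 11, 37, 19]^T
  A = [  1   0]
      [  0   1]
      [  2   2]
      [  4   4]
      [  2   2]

(0, 0), (5.5, 0), (0, 5.5)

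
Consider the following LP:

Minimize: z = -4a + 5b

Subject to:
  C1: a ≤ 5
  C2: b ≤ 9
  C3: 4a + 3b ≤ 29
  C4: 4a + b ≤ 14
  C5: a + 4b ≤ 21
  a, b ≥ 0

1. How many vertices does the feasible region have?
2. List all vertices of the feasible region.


1. 4
2. (0, 0), (3.5, 0), (2.333, 4.667), (0, 5.25)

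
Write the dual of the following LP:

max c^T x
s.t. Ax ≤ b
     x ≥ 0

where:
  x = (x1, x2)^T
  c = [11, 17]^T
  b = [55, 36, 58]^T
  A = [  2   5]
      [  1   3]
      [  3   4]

Primal max cᵀx s.t. Ax ≤ b, x ≥ 0  →  Dual min bᵀy s.t. Aᵀy ≥ c, y ≥ 0.

Minimize: z = 55y1 + 36y2 + 58y3

Subject to:
  2y1 + y2 + 3y3 ≥ 11
  5y1 + 3y2 + 4y3 ≥ 17
  y1, y2, y3 ≥ 0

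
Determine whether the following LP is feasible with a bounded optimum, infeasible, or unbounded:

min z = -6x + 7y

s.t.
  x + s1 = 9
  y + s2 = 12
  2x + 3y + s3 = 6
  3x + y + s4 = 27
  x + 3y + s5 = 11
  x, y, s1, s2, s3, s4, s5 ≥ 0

Feasible with a bounded optimal solution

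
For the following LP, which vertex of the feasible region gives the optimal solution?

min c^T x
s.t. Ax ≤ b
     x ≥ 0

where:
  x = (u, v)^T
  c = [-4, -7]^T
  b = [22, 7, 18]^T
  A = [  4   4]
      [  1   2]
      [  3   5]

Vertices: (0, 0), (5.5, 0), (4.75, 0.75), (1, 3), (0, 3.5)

Evaluate the objective at each vertex of the feasible region:
  z(0, 0) = 0
  z(5.5, 0) = -22
  z(4.75, 0.75) = -24.25
  z(1, 3) = -25  ←
  z(0, 3.5) = -24.5
The minimum is at u = 1, v = 3.

(1, 3)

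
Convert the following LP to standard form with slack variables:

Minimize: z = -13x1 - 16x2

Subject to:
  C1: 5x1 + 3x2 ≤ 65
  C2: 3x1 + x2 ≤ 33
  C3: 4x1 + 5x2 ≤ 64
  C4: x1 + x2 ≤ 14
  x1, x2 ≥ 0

min z = -13x1 - 16x2

s.t.
  5x1 + 3x2 + s1 = 65
  3x1 + x2 + s2 = 33
  4x1 + 5x2 + s3 = 64
  x1 + x2 + s4 = 14
  x1, x2, s1, s2, s3, s4 ≥ 0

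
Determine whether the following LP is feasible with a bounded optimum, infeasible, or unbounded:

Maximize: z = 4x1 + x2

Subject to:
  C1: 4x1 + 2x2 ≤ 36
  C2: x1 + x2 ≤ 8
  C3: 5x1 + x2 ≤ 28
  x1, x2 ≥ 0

Feasible with a bounded optimal solution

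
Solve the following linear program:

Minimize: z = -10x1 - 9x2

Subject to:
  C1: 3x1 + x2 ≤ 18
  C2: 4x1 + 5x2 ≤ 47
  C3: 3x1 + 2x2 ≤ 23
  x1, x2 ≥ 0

Evaluate the objective at each vertex of the feasible region:
  z(0, 0) = 0
  z(6, 0) = -60
  z(4.333, 5) = -88.33
  z(3, 7) = -93  ←
  z(0, 9.4) = -84.6
The minimum is at x1 = 3, x2 = 7.

x1 = 3, x2 = 7, z = -93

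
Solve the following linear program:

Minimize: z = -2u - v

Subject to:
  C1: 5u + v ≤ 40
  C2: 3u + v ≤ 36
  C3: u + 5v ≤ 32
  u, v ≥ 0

Evaluate the objective at each vertex of the feasible region:
  z(0, 0) = 0
  z(8, 0) = -16
  z(7, 5) = -19  ←
  z(0, 6.4) = -6.4
The minimum is at u = 7, v = 5.

u = 7, v = 5, z = -19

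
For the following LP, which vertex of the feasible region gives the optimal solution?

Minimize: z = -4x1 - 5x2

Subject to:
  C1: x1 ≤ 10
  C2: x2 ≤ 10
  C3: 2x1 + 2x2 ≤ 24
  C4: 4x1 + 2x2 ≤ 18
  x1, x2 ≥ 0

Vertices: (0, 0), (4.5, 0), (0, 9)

Evaluate the objective at each vertex of the feasible region:
  z(0, 0) = 0
  z(4.5, 0) = -18
  z(0, 9) = -45  ←
The minimum is at x1 = 0, x2 = 9.

(0, 9)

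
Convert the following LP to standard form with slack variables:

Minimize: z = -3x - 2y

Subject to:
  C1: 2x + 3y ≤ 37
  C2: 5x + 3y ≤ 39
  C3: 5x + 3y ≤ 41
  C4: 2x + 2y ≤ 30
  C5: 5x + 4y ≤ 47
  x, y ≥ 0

min z = -3x - 2y

s.t.
  2x + 3y + s1 = 37
  5x + 3y + s2 = 39
  5x + 3y + s3 = 41
  2x + 2y + s4 = 30
  5x + 4y + s5 = 47
  x, y, s1, s2, s3, s4, s5 ≥ 0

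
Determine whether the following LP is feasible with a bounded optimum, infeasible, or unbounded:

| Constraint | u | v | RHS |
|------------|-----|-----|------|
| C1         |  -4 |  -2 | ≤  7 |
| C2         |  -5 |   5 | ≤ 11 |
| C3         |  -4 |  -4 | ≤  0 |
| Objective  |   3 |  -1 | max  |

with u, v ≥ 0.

Unbounded (objective can increase without bound)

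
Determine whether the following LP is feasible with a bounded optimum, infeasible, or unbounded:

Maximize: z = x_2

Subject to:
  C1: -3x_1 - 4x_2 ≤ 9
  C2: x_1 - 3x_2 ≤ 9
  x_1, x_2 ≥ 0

Unbounded (objective can increase without bound)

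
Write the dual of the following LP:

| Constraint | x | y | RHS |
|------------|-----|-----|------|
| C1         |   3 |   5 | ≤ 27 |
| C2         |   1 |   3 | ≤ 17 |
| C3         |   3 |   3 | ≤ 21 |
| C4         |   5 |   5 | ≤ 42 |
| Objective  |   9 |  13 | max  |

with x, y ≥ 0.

Primal max cᵀx s.t. Ax ≤ b, x ≥ 0  →  Dual min bᵀy s.t. Aᵀy ≥ c, y ≥ 0.

Minimize: z = 27y1 + 17y2 + 21y3 + 42y4

Subject to:
  3y1 + y2 + 3y3 + 5y4 ≥ 9
  5y1 + 3y2 + 3y3 + 5y4 ≥ 13
  y1, y2, y3, y4 ≥ 0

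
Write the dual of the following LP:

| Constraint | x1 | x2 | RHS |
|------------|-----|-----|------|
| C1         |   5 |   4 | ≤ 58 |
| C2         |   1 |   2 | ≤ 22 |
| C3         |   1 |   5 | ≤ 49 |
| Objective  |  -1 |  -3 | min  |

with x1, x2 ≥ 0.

Primal min cᵀx s.t. Ax ≤ b, x ≥ 0  →  Dual max −bᵀy s.t. Aᵀy ≥ −c, y ≥ 0.

Maximize: z = -58y1 - 22y2 - 49y3

Subject to:
  5y1 + y2 + y3 ≥ 1
  4y1 + 2y2 + 5y3 ≥ 3
  y1, y2, y3 ≥ 0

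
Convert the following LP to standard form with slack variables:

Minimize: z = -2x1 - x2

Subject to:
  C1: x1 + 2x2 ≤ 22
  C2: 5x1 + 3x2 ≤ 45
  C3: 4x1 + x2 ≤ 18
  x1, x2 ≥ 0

min z = -2x1 - x2

s.t.
  x1 + 2x2 + s1 = 22
  5x1 + 3x2 + s2 = 45
  4x1 + x2 + s3 = 18
  x1, x2, s1, s2, s3 ≥ 0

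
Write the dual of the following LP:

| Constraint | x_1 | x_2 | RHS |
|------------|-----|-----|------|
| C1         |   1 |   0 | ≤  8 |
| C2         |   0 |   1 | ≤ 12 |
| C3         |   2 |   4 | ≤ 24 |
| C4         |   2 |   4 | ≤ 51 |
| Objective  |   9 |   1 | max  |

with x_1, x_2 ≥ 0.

Primal max cᵀx s.t. Ax ≤ b, x ≥ 0  →  Dual min bᵀy s.t. Aᵀy ≥ c, y ≥ 0.

Minimize: z = 8y1 + 12y2 + 24y3 + 51y4

Subject to:
  y1 + 2y3 + 2y4 ≥ 9
  y2 + 4y3 + 4y4 ≥ 1
  y1, y2, y3, y4 ≥ 0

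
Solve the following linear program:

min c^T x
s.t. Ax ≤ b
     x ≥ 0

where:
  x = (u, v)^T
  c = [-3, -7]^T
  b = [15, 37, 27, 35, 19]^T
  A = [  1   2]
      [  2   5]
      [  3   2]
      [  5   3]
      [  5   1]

Evaluate the objective at each vertex of the feasible region:
  z(0, 0) = 0
  z(3.8, 0) = -11.4
  z(2.556, 6.222) = -51.22
  z(1, 7) = -52  ←
  z(0, 7.4) = -51.8
The minimum is at u = 1, v = 7.

u = 1, v = 7, z = -52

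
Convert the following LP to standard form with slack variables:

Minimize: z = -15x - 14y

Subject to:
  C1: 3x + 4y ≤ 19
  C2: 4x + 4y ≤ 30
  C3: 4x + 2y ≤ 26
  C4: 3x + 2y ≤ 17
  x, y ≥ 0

min z = -15x - 14y

s.t.
  3x + 4y + s1 = 19
  4x + 4y + s2 = 30
  4x + 2y + s3 = 26
  3x + 2y + s4 = 17
  x, y, s1, s2, s3, s4 ≥ 0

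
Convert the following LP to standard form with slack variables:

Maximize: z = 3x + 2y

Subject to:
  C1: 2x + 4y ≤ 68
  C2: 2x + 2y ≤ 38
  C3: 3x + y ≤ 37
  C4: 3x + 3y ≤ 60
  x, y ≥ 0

max z = 3x + 2y

s.t.
  2x + 4y + s1 = 68
  2x + 2y + s2 = 38
  3x + y + s3 = 37
  3x + 3y + s4 = 60
  x, y, s1, s2, s3, s4 ≥ 0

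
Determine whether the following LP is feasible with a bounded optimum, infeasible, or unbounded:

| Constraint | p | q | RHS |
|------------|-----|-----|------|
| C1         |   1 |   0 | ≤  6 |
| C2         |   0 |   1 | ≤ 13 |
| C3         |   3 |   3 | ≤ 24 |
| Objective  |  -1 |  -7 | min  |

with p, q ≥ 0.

Feasible with a bounded optimal solution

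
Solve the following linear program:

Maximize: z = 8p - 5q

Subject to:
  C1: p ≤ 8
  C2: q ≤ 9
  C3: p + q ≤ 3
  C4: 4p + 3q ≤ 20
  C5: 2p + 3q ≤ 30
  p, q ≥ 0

Evaluate the objective at each vertex of the feasible region:
  z(0, 0) = 0
  z(3, 0) = 24  ←
  z(0, 3) = -15
The maximum is at p = 3, q = 0.

p = 3, q = 0, z = 24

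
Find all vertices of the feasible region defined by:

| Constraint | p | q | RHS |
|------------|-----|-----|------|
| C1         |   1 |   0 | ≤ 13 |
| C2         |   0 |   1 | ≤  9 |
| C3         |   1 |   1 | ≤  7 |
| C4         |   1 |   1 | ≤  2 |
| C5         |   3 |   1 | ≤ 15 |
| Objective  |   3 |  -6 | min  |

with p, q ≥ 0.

(0, 0), (2, 0), (0, 2)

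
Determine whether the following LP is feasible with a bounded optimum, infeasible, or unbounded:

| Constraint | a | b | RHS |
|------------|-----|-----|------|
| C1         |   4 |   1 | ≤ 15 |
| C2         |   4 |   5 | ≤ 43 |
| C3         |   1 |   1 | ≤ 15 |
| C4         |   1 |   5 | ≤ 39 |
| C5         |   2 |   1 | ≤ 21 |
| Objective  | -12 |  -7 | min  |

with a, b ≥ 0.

Feasible with a bounded optimal solution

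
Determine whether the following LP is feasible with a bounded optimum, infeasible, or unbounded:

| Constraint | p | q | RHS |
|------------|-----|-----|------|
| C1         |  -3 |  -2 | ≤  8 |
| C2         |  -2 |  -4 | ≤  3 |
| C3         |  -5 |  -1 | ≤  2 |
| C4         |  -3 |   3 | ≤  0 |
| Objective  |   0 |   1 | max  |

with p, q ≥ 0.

Unbounded (objective can increase without bound)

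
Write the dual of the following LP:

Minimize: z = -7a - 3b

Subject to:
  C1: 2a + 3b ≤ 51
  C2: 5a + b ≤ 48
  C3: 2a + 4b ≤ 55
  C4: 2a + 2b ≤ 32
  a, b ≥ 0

Primal min cᵀx s.t. Ax ≤ b, x ≥ 0  →  Dual max −bᵀy s.t. Aᵀy ≥ −c, y ≥ 0.

Maximize: z = -51y1 - 48y2 - 55y3 - 32y4

Subject to:
  2y1 + 5y2 + 2y3 + 2y4 ≥ 7
  3y1 + y2 + 4y3 + 2y4 ≥ 3
  y1, y2, y3, y4 ≥ 0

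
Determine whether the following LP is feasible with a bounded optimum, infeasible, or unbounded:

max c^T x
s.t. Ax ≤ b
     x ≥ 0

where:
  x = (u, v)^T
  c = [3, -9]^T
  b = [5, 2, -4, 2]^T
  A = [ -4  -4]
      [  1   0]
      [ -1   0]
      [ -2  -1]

Infeasible (no feasible solution exists)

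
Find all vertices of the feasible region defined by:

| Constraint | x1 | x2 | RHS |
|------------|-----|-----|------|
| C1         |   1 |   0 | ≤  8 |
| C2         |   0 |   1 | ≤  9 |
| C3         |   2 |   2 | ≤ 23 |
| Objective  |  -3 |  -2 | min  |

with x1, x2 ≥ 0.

(0, 0), (8, 0), (8, 3.5), (2.5, 9), (0, 9)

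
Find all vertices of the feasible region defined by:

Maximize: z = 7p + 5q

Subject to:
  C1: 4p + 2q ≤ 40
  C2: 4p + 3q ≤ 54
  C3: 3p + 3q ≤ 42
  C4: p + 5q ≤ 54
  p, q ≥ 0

(0, 0), (10, 0), (6, 8), (4, 10), (0, 10.8)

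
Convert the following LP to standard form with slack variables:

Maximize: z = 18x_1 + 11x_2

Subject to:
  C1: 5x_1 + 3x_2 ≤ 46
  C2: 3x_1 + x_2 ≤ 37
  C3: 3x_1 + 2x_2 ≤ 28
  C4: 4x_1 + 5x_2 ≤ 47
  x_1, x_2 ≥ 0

max z = 18x_1 + 11x_2

s.t.
  5x_1 + 3x_2 + s1 = 46
  3x_1 + x_2 + s2 = 37
  3x_1 + 2x_2 + s3 = 28
  4x_1 + 5x_2 + s4 = 47
  x_1, x_2, s1, s2, s3, s4 ≥ 0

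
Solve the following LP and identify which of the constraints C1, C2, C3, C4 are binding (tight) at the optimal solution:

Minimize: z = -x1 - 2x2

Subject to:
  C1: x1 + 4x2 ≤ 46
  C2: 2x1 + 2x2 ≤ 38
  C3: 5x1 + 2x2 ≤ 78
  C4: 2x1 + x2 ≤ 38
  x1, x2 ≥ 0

At x1 = 10, x2 = 9, compute slack b - a·x for each constraint:
  C1: 46 − 46 = 0  (binding)
  C2: 38 − 38 = 0  (binding)
  C3: 78 − 68 = 10  (slack)
  C4: 38 − 29 = 9  (slack)

Optimal: x1 = 10, x2 = 9
Binding: C1, C2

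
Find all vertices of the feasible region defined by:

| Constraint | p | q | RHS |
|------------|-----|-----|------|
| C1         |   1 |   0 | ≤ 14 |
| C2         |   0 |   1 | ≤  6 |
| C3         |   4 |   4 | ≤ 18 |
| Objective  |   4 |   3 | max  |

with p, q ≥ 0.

(0, 0), (4.5, 0), (0, 4.5)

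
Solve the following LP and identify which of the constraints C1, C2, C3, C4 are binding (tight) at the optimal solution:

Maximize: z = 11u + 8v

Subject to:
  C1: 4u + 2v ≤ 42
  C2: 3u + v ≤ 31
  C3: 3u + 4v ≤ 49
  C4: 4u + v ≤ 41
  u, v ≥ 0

At u = 7, v = 7, compute slack b - a·x for each constraint:
  C1: 42 − 42 = 0  (binding)
  C2: 31 − 28 = 3  (slack)
  C3: 49 − 49 = 0  (binding)
  C4: 41 − 35 = 6  (slack)

Optimal: u = 7, v = 7
Binding: C1, C3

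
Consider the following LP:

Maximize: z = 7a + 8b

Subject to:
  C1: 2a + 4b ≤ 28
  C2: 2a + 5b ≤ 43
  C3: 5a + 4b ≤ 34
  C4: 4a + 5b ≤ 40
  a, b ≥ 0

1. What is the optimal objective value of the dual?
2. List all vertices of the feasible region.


1. 62
2. (0, 0), (6.8, 0), (2, 6), (0, 7)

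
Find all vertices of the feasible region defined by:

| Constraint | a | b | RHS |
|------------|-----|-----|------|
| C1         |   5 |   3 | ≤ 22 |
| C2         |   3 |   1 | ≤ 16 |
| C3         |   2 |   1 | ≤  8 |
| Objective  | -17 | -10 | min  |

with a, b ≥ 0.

(0, 0), (4, 0), (2, 4), (0, 7.333)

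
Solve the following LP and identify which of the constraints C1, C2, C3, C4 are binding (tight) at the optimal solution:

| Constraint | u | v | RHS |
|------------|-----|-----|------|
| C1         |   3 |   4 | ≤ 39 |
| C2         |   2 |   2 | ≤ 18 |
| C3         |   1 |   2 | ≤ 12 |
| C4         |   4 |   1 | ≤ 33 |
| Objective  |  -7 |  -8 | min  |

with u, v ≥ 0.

At u = 6, v = 3, compute slack b - a·x for each constraint:
  C1: 39 − 30 = 9  (slack)
  C2: 18 − 18 = 0  (binding)
  C3: 12 − 12 = 0  (binding)
  C4: 33 − 27 = 6  (slack)

Optimal: u = 6, v = 3
Binding: C2, C3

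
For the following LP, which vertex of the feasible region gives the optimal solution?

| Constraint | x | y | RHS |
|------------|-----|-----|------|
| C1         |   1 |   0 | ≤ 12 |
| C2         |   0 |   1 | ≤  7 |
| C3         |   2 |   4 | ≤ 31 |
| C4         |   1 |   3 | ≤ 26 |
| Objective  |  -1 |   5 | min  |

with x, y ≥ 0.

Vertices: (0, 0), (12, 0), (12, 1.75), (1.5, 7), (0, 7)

Evaluate the objective at each vertex of the feasible region:
  z(0, 0) = 0
  z(12, 0) = -12  ←
  z(12, 1.75) = -3.25
  z(1.5, 7) = 33.5
  z(0, 7) = 35
The minimum is at x = 12, y = 0.

(12, 0)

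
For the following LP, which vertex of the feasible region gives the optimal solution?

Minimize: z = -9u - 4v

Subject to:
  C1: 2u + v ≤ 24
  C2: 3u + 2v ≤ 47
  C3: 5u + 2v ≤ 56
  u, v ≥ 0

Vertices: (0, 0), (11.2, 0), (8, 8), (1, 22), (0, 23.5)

Evaluate the objective at each vertex of the feasible region:
  z(0, 0) = 0
  z(11.2, 0) = -100.8
  z(8, 8) = -104  ←
  z(1, 22) = -97
  z(0, 23.5) = -94
The minimum is at u = 8, v = 8.

(8, 8)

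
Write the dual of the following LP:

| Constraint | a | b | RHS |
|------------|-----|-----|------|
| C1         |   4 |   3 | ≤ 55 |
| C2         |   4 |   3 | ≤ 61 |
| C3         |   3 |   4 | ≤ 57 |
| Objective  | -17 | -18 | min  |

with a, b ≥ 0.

Primal min cᵀx s.t. Ax ≤ b, x ≥ 0  →  Dual max −bᵀy s.t. Aᵀy ≥ −c, y ≥ 0.

Maximize: z = -55y1 - 61y2 - 57y3

Subject to:
  4y1 + 4y2 + 3y3 ≥ 17
  3y1 + 3y2 + 4y3 ≥ 18
  y1, y2, y3 ≥ 0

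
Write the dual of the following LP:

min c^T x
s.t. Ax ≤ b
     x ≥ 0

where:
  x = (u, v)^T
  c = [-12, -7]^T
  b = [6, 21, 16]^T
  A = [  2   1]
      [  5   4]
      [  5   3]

Primal min cᵀx s.t. Ax ≤ b, x ≥ 0  →  Dual max −bᵀy s.t. Aᵀy ≥ −c, y ≥ 0.

Maximize: z = -6y1 - 21y2 - 16y3

Subject to:
  2y1 + 5y2 + 5y3 ≥ 12
  y1 + 4y2 + 3y3 ≥ 7
  y1, y2, y3 ≥ 0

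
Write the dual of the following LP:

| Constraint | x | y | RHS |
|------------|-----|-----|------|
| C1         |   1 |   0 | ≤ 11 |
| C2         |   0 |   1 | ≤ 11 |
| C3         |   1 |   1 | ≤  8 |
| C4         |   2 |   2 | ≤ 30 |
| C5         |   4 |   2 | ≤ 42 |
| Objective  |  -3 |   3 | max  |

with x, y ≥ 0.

Primal max cᵀx s.t. Ax ≤ b, x ≥ 0  →  Dual min bᵀy s.t. Aᵀy ≥ c, y ≥ 0.

Minimize: z = 11y1 + 11y2 + 8y3 + 30y4 + 42y5

Subject to:
  y1 + y3 + 2y4 + 4y5 ≥ -3
  y2 + y3 + 2y4 + 2y5 ≥ 3
  y1, y2, y3, y4, y5 ≥ 0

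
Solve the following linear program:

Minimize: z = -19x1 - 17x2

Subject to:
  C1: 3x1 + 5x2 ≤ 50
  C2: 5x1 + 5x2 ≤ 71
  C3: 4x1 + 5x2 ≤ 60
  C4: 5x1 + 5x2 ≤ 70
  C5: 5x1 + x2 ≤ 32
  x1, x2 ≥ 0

Evaluate the objective at each vertex of the feasible region:
  z(0, 0) = 0
  z(6.4, 0) = -121.6
  z(5, 7) = -214  ←
  z(0, 10) = -170
The minimum is at x1 = 5, x2 = 7.

x1 = 5, x2 = 7, z = -214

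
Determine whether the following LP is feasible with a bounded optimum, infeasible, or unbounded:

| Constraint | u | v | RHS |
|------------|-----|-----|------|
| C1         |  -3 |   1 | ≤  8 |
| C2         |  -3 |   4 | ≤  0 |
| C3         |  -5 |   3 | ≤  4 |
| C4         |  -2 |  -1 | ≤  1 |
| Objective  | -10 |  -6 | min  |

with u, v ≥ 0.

Unbounded (objective can decrease without bound)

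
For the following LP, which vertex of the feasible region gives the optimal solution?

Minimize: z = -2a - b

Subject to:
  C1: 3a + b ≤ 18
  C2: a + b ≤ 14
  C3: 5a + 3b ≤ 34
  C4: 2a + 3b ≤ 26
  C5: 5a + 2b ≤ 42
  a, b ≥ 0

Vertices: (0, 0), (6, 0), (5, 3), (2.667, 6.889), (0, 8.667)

Evaluate the objective at each vertex of the feasible region:
  z(0, 0) = 0
  z(6, 0) = -12
  z(5, 3) = -13  ←
  z(2.667, 6.889) = -12.22
  z(0, 8.667) = -8.667
The minimum is at a = 5, b = 3.

(5, 3)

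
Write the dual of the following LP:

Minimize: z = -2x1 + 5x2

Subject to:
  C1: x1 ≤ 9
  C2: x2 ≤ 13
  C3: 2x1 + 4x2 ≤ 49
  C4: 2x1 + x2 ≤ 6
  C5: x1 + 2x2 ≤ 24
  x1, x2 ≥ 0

Primal min cᵀx s.t. Ax ≤ b, x ≥ 0  →  Dual max −bᵀy s.t. Aᵀy ≥ −c, y ≥ 0.

Maximize: z = -9y1 - 13y2 - 49y3 - 6y4 - 24y5

Subject to:
  y1 + 2y3 + 2y4 + y5 ≥ 2
  y2 + 4y3 + y4 + 2y5 ≥ -5
  y1, y2, y3, y4, y5 ≥ 0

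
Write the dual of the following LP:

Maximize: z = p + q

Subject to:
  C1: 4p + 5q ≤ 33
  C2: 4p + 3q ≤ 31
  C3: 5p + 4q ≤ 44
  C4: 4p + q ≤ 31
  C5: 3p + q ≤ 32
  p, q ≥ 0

Primal max cᵀx s.t. Ax ≤ b, x ≥ 0  →  Dual min bᵀy s.t. Aᵀy ≥ c, y ≥ 0.

Minimize: z = 33y1 + 31y2 + 44y3 + 31y4 + 32y5

Subject to:
  4y1 + 4y2 + 5y3 + 4y4 + 3y5 ≥ 1
  5y1 + 3y2 + 4y3 + y4 + y5 ≥ 1
  y1, y2, y3, y4, y5 ≥ 0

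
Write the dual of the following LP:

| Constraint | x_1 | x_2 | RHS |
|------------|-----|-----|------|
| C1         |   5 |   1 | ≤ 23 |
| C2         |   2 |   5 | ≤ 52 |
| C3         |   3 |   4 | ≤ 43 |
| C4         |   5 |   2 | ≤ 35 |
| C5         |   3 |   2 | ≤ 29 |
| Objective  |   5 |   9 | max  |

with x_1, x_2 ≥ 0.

Primal max cᵀx s.t. Ax ≤ b, x ≥ 0  →  Dual min bᵀy s.t. Aᵀy ≥ c, y ≥ 0.

Minimize: z = 23y1 + 52y2 + 43y3 + 35y4 + 29y5

Subject to:
  5y1 + 2y2 + 3y3 + 5y4 + 3y5 ≥ 5
  y1 + 5y2 + 4y3 + 2y4 + 2y5 ≥ 9
  y1, y2, y3, y4, y5 ≥ 0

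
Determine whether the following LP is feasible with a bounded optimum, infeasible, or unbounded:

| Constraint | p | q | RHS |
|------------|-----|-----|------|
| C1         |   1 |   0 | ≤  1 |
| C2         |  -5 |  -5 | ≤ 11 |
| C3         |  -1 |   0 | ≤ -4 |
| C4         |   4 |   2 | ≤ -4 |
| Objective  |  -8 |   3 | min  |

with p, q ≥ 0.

Infeasible (no feasible solution exists)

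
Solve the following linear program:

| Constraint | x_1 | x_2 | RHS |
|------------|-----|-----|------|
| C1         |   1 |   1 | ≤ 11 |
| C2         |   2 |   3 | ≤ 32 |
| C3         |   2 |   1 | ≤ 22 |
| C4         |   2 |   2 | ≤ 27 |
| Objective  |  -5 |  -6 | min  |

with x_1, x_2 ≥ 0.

Evaluate the objective at each vertex of the feasible region:
  z(0, 0) = 0
  z(11, 0) = -55
  z(1, 10) = -65  ←
  z(0, 10.67) = -64
The minimum is at x_1 = 1, x_2 = 10.

x_1 = 1, x_2 = 10, z = -65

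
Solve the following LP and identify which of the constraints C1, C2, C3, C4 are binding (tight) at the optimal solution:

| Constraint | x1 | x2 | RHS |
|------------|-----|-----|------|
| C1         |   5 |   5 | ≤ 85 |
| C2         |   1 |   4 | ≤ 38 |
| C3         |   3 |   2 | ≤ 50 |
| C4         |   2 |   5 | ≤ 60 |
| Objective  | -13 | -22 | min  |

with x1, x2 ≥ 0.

At x1 = 10, x2 = 7, compute slack b - a·x for each constraint:
  C1: 85 − 85 = 0  (binding)
  C2: 38 − 38 = 0  (binding)
  C3: 50 − 44 = 6  (slack)
  C4: 60 − 55 = 5  (slack)

Optimal: x1 = 10, x2 = 7
Binding: C1, C2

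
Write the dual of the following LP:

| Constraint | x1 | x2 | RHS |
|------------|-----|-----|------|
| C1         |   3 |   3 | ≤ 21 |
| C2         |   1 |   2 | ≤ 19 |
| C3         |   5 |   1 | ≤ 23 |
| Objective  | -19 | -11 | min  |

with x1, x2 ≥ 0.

Primal min cᵀx s.t. Ax ≤ b, x ≥ 0  →  Dual max −bᵀy s.t. Aᵀy ≥ −c, y ≥ 0.

Maximize: z = -21y1 - 19y2 - 23y3

Subject to:
  3y1 + y2 + 5y3 ≥ 19
  3y1 + 2y2 + y3 ≥ 11
  y1, y2, y3 ≥ 0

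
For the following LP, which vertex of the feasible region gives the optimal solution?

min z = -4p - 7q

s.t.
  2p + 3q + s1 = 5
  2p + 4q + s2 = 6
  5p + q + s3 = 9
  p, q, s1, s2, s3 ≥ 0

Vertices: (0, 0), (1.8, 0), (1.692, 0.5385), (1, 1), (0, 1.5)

Evaluate the objective at each vertex of the feasible region:
  z(0, 0) = 0
  z(1.8, 0) = -7.2
  z(1.692, 0.5385) = -10.54
  z(1, 1) = -11  ←
  z(0, 1.5) = -10.5
The minimum is at p = 1, q = 1.

(1, 1)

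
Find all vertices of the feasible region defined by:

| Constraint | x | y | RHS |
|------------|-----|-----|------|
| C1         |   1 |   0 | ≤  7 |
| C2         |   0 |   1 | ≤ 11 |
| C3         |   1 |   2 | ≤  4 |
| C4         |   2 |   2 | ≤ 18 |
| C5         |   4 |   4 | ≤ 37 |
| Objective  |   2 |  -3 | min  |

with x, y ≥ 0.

(0, 0), (4, 0), (0, 2)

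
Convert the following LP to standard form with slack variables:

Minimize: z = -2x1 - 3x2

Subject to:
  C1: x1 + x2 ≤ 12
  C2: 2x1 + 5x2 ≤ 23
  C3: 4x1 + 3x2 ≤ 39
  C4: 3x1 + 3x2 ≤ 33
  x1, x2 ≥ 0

min z = -2x1 - 3x2

s.t.
  x1 + x2 + s1 = 12
  2x1 + 5x2 + s2 = 23
  4x1 + 3x2 + s3 = 39
  3x1 + 3x2 + s4 = 33
  x1, x2, s1, s2, s3, s4 ≥ 0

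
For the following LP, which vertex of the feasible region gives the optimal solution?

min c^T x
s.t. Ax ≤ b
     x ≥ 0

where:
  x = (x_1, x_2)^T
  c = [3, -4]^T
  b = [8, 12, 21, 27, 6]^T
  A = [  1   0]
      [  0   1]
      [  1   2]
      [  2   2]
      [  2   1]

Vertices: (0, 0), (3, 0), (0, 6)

Evaluate the objective at each vertex of the feasible region:
  z(0, 0) = 0
  z(3, 0) = 9
  z(0, 6) = -24  ←
The minimum is at x_1 = 0, x_2 = 6.

(0, 6)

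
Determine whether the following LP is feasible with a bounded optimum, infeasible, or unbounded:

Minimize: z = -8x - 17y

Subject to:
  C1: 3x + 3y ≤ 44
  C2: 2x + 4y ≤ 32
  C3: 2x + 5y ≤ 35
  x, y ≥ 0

Feasible with a bounded optimal solution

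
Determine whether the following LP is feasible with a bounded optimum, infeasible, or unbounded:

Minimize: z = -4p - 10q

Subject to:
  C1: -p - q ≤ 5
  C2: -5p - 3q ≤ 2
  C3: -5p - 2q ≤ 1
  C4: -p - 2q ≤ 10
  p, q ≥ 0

Unbounded (objective can decrease without bound)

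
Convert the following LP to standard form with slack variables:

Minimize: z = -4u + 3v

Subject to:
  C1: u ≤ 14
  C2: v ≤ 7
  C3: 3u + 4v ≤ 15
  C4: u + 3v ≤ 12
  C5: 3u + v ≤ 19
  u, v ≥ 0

min z = -4u + 3v

s.t.
  u + s1 = 14
  v + s2 = 7
  3u + 4v + s3 = 15
  u + 3v + s4 = 12
  3u + v + s5 = 19
  u, v, s1, s2, s3, s4, s5 ≥ 0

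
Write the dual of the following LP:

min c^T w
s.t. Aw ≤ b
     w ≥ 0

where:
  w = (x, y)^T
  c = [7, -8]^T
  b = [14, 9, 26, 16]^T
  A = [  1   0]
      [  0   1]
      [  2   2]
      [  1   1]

Primal min cᵀx s.t. Ax ≤ b, x ≥ 0  →  Dual max −bᵀy s.t. Aᵀy ≥ −c, y ≥ 0.

Maximize: z = -14y1 - 9y2 - 26y3 - 16y4

Subject to:
  y1 + 2y3 + y4 ≥ -7
  y2 + 2y3 + y4 ≥ 8
  y1, y2, y3, y4 ≥ 0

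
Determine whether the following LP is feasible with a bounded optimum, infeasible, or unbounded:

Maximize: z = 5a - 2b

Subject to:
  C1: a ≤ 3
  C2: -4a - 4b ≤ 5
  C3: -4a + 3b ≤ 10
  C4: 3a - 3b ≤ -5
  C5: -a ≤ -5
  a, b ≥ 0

Infeasible (no feasible solution exists)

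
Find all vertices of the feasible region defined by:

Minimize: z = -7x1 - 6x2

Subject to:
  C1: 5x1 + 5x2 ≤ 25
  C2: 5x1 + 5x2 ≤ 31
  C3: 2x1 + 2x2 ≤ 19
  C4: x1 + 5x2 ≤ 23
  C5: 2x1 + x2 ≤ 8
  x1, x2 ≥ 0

(0, 0), (4, 0), (3, 2), (0.5, 4.5), (0, 4.6)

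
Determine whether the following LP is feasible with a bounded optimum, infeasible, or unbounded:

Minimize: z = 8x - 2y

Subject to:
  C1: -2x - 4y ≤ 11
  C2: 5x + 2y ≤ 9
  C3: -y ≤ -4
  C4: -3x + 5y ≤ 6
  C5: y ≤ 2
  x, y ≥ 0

Infeasible (no feasible solution exists)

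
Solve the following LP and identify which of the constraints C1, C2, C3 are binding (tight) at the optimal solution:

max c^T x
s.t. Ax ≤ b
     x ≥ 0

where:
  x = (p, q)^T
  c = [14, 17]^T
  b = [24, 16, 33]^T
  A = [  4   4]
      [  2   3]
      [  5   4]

At p = 2, q = 4, compute slack b - a·x for each constraint:
  C1: 24 − 24 = 0  (binding)
  C2: 16 − 16 = 0  (binding)
  C3: 33 − 26 = 7  (slack)

Optimal: p = 2, q = 4
Binding: C1, C2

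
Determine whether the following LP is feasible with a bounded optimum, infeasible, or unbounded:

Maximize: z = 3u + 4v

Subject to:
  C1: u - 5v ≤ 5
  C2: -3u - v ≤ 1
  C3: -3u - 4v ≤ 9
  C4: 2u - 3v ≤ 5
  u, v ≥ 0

Unbounded (objective can increase without bound)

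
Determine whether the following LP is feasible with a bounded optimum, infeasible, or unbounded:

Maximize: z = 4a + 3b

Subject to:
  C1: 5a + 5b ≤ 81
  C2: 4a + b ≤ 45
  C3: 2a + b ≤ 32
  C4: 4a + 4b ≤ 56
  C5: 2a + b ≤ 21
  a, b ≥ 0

Feasible with a bounded optimal solution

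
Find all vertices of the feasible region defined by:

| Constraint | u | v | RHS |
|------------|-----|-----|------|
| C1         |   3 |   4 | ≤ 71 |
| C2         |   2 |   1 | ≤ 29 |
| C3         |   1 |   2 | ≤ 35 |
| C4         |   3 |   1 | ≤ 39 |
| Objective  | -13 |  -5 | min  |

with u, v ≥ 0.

(0, 0), (13, 0), (10, 9), (9, 11), (1, 17), (0, 17.5)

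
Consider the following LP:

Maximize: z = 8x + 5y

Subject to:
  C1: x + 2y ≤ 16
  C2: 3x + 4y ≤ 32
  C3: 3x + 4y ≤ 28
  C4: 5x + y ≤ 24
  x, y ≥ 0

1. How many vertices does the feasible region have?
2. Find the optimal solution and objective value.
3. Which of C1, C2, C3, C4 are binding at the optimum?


1. 4
2. x = 4, y = 4, z = 52
3. C3, C4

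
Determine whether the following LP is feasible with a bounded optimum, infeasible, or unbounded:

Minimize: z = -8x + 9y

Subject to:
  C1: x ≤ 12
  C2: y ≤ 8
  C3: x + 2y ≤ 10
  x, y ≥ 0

Feasible with a bounded optimal solution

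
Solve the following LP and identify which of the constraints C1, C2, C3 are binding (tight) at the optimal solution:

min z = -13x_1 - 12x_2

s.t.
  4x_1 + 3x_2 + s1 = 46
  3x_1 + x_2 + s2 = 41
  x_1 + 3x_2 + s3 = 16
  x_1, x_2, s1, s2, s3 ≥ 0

At x_1 = 10, x_2 = 2, compute slack b - a·x for each constraint:
  C1: 46 − 46 = 0  (binding)
  C2: 41 − 32 = 9  (slack)
  C3: 16 − 16 = 0  (binding)

Optimal: x_1 = 10, x_2 = 2
Binding: C1, C3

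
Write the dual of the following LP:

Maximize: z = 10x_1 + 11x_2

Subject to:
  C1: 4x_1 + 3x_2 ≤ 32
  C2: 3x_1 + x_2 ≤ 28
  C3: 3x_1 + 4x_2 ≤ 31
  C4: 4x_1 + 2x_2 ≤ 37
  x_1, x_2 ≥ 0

Primal max cᵀx s.t. Ax ≤ b, x ≥ 0  →  Dual min bᵀy s.t. Aᵀy ≥ c, y ≥ 0.

Minimize: z = 32y1 + 28y2 + 31y3 + 37y4

Subject to:
  4y1 + 3y2 + 3y3 + 4y4 ≥ 10
  3y1 + y2 + 4y3 + 2y4 ≥ 11
  y1, y2, y3, y4 ≥ 0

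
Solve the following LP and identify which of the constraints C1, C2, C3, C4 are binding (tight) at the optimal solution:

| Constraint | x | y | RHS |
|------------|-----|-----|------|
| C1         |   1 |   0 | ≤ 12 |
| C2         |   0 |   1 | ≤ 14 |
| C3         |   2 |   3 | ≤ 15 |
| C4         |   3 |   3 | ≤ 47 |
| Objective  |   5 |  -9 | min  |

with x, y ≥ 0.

At x = 0, y = 5, compute slack b - a·x for each constraint:
  C1: 12 − 0 = 12  (slack)
  C2: 14 − 5 = 9  (slack)
  C3: 15 − 15 = 0  (binding)
  C4: 47 − 15 = 32  (slack)

Optimal: x = 0, y = 5
Binding: C3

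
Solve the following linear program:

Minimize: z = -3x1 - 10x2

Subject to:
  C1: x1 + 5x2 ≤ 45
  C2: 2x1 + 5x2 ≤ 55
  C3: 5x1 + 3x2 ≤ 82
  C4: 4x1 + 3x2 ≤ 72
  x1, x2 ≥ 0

Evaluate the objective at each vertex of the feasible region:
  z(0, 0) = 0
  z(16.4, 0) = -49.2
  z(12.89, 5.842) = -97.11
  z(10, 7) = -100  ←
  z(0, 9) = -90
The minimum is at x1 = 10, x2 = 7.

x1 = 10, x2 = 7, z = -100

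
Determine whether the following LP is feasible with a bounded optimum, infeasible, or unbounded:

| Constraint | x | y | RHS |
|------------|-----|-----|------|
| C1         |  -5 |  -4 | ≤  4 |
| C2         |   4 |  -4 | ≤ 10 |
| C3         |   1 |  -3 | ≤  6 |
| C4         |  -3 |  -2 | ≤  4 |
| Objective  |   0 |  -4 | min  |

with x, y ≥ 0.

Unbounded (objective can decrease without bound)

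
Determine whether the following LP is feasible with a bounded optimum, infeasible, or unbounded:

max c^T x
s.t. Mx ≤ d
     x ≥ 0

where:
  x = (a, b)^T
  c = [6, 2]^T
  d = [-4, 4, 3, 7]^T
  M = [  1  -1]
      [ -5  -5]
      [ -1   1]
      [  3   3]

Infeasible (no feasible solution exists)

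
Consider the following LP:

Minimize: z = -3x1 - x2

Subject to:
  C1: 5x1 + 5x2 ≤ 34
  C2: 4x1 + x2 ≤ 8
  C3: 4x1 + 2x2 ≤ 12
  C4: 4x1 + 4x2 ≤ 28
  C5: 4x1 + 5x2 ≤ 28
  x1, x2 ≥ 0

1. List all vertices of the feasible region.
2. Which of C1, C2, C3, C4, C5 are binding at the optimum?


1. (0, 0), (2, 0), (1, 4), (0.3333, 5.333), (0, 5.6)
2. C2, C3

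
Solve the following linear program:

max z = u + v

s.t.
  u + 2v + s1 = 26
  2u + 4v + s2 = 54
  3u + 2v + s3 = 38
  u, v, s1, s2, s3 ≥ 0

Evaluate the objective at each vertex of the feasible region:
  z(0, 0) = 0
  z(12.67, 0) = 12.67
  z(6, 10) = 16  ←
  z(0, 13) = 13
The maximum is at u = 6, v = 10.

u = 6, v = 10, z = 16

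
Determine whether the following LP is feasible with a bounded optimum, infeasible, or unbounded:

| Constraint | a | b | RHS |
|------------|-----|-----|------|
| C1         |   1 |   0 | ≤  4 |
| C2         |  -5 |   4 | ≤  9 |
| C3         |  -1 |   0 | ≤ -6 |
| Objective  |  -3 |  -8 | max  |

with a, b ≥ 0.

Infeasible (no feasible solution exists)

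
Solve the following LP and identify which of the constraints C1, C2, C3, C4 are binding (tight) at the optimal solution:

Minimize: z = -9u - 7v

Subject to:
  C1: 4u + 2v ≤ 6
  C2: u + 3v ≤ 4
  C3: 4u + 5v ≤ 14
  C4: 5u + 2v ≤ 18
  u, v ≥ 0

At u = 1, v = 1, compute slack b - a·x for each constraint:
  C1: 6 − 6 = 0  (binding)
  C2: 4 − 4 = 0  (binding)
  C3: 14 − 9 = 5  (slack)
  C4: 18 − 7 = 11  (slack)

Optimal: u = 1, v = 1
Binding: C1, C2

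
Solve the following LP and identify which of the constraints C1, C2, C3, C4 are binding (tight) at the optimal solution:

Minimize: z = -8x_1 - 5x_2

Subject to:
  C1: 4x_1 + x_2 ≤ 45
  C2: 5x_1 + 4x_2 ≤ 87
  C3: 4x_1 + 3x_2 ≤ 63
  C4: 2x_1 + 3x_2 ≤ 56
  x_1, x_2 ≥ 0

At x_1 = 9, x_2 = 9, compute slack b - a·x for each constraint:
  C1: 45 − 45 = 0  (binding)
  C2: 87 − 81 = 6  (slack)
  C3: 63 − 63 = 0  (binding)
  C4: 56 − 45 = 11  (slack)

Optimal: x_1 = 9, x_2 = 9
Binding: C1, C3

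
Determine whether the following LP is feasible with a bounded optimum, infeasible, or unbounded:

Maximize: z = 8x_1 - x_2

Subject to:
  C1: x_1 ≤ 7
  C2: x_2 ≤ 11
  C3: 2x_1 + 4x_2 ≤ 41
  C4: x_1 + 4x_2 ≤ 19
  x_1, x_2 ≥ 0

Feasible with a bounded optimal solution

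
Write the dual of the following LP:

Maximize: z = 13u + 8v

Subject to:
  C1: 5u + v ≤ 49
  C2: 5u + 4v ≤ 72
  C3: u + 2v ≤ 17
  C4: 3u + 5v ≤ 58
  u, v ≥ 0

Primal max cᵀx s.t. Ax ≤ b, x ≥ 0  →  Dual min bᵀy s.t. Aᵀy ≥ c, y ≥ 0.

Minimize: z = 49y1 + 72y2 + 17y3 + 58y4

Subject to:
  5y1 + 5y2 + y3 + 3y4 ≥ 13
  y1 + 4y2 + 2y3 + 5y4 ≥ 8
  y1, y2, y3, y4 ≥ 0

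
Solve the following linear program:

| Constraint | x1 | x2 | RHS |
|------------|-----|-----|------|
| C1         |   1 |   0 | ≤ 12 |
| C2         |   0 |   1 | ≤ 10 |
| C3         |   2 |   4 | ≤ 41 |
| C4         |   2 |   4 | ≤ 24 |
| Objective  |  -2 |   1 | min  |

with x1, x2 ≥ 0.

Evaluate the objective at each vertex of the feasible region:
  z(0, 0) = 0
  z(12, 0) = -24  ←
  z(0, 6) = 6
The minimum is at x1 = 12, x2 = 0.

x1 = 12, x2 = 0, z = -24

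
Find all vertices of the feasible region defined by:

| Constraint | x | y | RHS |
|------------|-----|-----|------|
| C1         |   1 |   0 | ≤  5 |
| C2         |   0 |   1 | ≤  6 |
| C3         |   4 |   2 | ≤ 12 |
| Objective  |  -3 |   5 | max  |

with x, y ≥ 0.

(0, 0), (3, 0), (0, 6)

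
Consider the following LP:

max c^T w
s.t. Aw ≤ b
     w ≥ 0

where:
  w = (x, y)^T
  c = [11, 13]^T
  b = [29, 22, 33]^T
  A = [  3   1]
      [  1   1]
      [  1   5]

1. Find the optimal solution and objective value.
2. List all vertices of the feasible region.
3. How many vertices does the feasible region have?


1. x = 8, y = 5, z = 153
2. (0, 0), (9.667, 0), (8, 5), (0, 6.6)
3. 4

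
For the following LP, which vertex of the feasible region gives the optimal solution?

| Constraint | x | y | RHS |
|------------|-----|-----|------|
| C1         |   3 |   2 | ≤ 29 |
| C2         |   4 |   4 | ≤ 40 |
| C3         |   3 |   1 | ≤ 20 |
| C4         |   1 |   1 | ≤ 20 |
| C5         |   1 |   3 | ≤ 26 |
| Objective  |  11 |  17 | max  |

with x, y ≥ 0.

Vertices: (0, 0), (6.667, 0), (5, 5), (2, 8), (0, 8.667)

Evaluate the objective at each vertex of the feasible region:
  z(0, 0) = 0
  z(6.667, 0) = 73.33
  z(5, 5) = 140
  z(2, 8) = 158  ←
  z(0, 8.667) = 147.3
The maximum is at x = 2, y = 8.

(2, 8)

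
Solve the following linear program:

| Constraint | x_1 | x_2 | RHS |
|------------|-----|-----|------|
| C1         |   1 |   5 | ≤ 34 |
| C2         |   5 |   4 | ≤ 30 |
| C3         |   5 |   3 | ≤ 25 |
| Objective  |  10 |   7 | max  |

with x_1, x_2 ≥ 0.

Evaluate the objective at each vertex of the feasible region:
  z(0, 0) = 0
  z(5, 0) = 50
  z(2, 5) = 55  ←
  z(0.6667, 6.667) = 53.33
  z(0, 6.8) = 47.6
The maximum is at x_1 = 2, x_2 = 5.

x_1 = 2, x_2 = 5, z = 55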